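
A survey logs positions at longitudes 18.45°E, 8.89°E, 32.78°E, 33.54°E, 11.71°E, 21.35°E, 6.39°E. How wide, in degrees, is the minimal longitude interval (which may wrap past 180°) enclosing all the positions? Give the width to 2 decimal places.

Sort the longitudes: +6.39°, +8.89°, +11.71°, +18.45°, +21.35°, +32.78°, +33.54°.
Eastward gaps between consecutive values (wrapping around): 2.50°, 2.82°, 6.74°, 2.90°, 11.43°, 0.76°, 332.85°.
Largest gap = 332.85° ⇒ minimal covering band is its complement: 360° − 332.85° = 27.15°.
Band runs from +6.39° eastward to +33.54°.

27.15°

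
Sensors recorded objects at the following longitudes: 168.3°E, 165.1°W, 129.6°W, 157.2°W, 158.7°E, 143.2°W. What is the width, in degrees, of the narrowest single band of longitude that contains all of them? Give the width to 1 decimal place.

Sort the longitudes: -165.1°, -157.2°, -143.2°, -129.6°, +158.7°, +168.3°.
Eastward gaps between consecutive values (wrapping around): 7.9°, 14.0°, 13.6°, 288.3°, 9.6°, 26.6°.
Largest gap = 288.3° ⇒ minimal covering band is its complement: 360° − 288.3° = 71.7°.
Band runs from +158.7° eastward to -129.6°, crossing the antimeridian.

71.7°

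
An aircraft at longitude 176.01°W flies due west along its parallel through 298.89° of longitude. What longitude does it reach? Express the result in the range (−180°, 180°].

Start at -176.01°; shift −298.89° → -474.90°.
-474.90° lies outside (−180°, 180°]; add 360° → -114.90°.

114.90°W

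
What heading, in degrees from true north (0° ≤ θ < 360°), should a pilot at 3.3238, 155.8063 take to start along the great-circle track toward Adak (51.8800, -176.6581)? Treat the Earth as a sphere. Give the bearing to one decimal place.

Δλ = -176.6581 − 155.8063 = -332.4644°; wrapped into (−180°, 180°]: 27.5356°.
θ = atan2( sin Δλ · cos φ₂ , cos φ₁ · sin φ₂ − sin φ₁ · cos φ₂ · cos Δλ )
  = atan2(0.28538, 0.75366) = 20.740° → normalised to [0°, 360°): 20.740°.

20.7°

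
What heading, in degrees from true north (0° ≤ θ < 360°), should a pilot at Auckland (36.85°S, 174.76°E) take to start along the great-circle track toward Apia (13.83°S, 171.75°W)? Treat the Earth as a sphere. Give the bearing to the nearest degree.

Δλ = -171.75 − 174.76 = -346.51°; wrapped into (−180°, 180°]: 13.49°.
θ = atan2( sin Δλ · cos φ₂ , cos φ₁ · sin φ₂ − sin φ₁ · cos φ₂ · cos Δλ )
  = atan2(0.22651, 0.37499) = 31.134° → normalised to [0°, 360°): 31.134°.

31°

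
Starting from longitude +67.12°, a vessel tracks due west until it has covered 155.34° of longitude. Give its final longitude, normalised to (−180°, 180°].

Start at +67.12°; shift −155.34° → -88.22°.
-88.22° already lies in (−180°, 180°].

-88.22°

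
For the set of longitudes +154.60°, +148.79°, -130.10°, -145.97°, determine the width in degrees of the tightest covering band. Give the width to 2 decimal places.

Sort the longitudes: -145.97°, -130.10°, +148.79°, +154.60°.
Eastward gaps between consecutive values (wrapping around): 15.87°, 278.89°, 5.81°, 59.43°.
Largest gap = 278.89° ⇒ minimal covering band is its complement: 360° − 278.89° = 81.11°.
Band runs from +148.79° eastward to -130.10°, crossing the antimeridian.

81.11°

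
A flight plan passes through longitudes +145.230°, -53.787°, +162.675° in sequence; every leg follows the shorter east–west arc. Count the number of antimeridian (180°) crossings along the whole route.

Leg 1: +145.230° → -53.787°, shortest Δλ = 160.983° (east) — crosses 180°.
Leg 2: -53.787° → +162.675°, shortest Δλ = -143.538° (west) — crosses 180°.
Total crossings: 2.

2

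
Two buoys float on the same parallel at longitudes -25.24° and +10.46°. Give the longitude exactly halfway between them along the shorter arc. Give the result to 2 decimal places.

Signed shortest Δλ from -25.24° to +10.46° is +35.70°.
Midpoint longitude = -25.24° + (+35.70°)/2 = -25.24° + 17.85° = -7.39°.

-7.39°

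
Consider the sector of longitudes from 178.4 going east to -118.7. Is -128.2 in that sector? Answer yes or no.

Band width going east from +178.4° to -118.7°: ((-118.7 − 178.4) mod 360) = 62.9°.
Offset of -128.2° east of the west edge: ((-128.2 − 178.4) mod 360) = 53.4°.
53.4° ≤ 62.9° ⇒ inside.

Yes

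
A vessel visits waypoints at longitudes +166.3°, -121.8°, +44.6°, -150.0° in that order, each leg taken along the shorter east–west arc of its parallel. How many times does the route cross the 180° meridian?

2

Leg 1: +166.3° → -121.8°, shortest Δλ = 71.9° (east) — crosses 180°.
Leg 2: -121.8° → +44.6°, shortest Δλ = 166.4° (east) — does not cross 180°.
Leg 3: +44.6° → -150.0°, shortest Δλ = 165.4° (east) — crosses 180°.
Total crossings: 2.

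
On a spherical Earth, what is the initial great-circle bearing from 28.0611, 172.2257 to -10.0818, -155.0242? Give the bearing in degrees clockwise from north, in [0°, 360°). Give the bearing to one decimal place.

Δλ = -155.0242 − 172.2257 = -327.2499°; wrapped into (−180°, 180°]: 32.7501°.
θ = atan2( sin Δλ · cos φ₂ , cos φ₁ · sin φ₂ − sin φ₁ · cos φ₂ · cos Δλ )
  = atan2(0.53262, -0.54400) = 135.606° → normalised to [0°, 360°): 135.606°.

135.6°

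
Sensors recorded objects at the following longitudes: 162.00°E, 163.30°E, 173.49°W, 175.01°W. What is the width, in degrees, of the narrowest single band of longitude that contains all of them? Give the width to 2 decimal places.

Sort the longitudes: -175.01°, -173.49°, +162.00°, +163.30°.
Eastward gaps between consecutive values (wrapping around): 1.52°, 335.49°, 1.30°, 21.69°.
Largest gap = 335.49° ⇒ minimal covering band is its complement: 360° − 335.49° = 24.51°.
Band runs from +162.00° eastward to -173.49°, crossing the antimeridian.

24.51°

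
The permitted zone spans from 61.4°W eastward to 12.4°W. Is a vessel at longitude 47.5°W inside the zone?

Band width going east from -61.4° to -12.4°: ((-12.4 − -61.4) mod 360) = 49.0°.
Offset of -47.5° east of the west edge: ((-47.5 − -61.4) mod 360) = 13.9°.
13.9° ≤ 49.0° ⇒ inside.

Yes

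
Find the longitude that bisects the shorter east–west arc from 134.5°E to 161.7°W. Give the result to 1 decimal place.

166.4°E

Signed shortest Δλ from +134.5° to -161.7° is +63.8°.
Midpoint longitude = +134.5° + (+63.8°)/2 = +134.5° + 31.9° = +166.4°.
(The naïve average (+134.5 + -161.7)/2 = -13.6° is on the wrong side of the globe.)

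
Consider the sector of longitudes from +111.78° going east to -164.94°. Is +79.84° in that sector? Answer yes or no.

No

Band width going east from +111.78° to -164.94°: ((-164.94 − 111.78) mod 360) = 83.28°.
Offset of +79.84° east of the west edge: ((79.84 − 111.78) mod 360) = 328.06°.
328.06° > 83.28° ⇒ outside.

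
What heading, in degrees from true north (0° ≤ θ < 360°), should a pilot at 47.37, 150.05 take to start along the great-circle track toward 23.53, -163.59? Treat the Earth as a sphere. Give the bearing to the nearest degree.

106°

Δλ = -163.59 − 150.05 = -313.64°; wrapped into (−180°, 180°]: 46.36°.
θ = atan2( sin Δλ · cos φ₂ , cos φ₁ · sin φ₂ − sin φ₁ · cos φ₂ · cos Δλ )
  = atan2(0.66352, -0.19515) = 106.390° → normalised to [0°, 360°): 106.390°.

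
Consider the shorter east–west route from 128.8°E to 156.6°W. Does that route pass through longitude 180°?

Yes

Naïve |-156.6 − 128.8| = 285.4° > 180°, so the shorter arc goes the other way round — across 180°.
Signed shortest Δλ = ((-156.6 − 128.8 + 180) mod 360) − 180 = 74.6°.
Going east by 74.6° from +128.8° passes through 180° before reaching -156.6°.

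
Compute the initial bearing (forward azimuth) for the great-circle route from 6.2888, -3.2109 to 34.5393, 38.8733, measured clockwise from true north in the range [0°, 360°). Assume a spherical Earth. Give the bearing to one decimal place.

Δλ = 38.8733 − -3.2109 = 42.0842°.
θ = atan2( sin Δλ · cos φ₂ , cos φ₁ · sin φ₂ − sin φ₁ · cos φ₂ · cos Δλ )
  = atan2(0.55209, 0.49659) = 48.029° → normalised to [0°, 360°): 48.029°.

48.0°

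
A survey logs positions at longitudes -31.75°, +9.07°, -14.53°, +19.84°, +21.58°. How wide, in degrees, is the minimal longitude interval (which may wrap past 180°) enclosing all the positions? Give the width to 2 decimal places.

Sort the longitudes: -31.75°, -14.53°, +9.07°, +19.84°, +21.58°.
Eastward gaps between consecutive values (wrapping around): 17.22°, 23.60°, 10.77°, 1.74°, 306.67°.
Largest gap = 306.67° ⇒ minimal covering band is its complement: 360° − 306.67° = 53.33°.
Band runs from -31.75° eastward to +21.58°.

53.33°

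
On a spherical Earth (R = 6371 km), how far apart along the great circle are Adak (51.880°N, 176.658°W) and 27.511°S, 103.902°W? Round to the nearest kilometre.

Δλ = -103.902 − -176.658 = 72.756°.
Δφ = -27.511 − 51.880 = -79.391°.
a = sin²(Δφ/2) + cos φ₁ · cos φ₂ · sin²(Δλ/2) = 0.600548.
c = 2·atan2(√a, √(1−a)) = 1.77327 rad → d = 6371·c ≈ 11297.53 km.

11298 km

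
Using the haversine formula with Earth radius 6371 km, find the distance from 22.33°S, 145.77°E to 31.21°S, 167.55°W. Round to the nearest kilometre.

4703 km

Δλ = -167.55 − 145.77 = -313.32°; wrapped into (−180°, 180°]: 46.68°.
Δφ = -31.21 − -22.33 = -8.88°.
a = sin²(Δφ/2) + cos φ₁ · cos φ₂ · sin²(Δλ/2) = 0.130173.
c = 2·atan2(√a, √(1−a)) = 0.73824 rad → d = 6371·c ≈ 4703.33 km.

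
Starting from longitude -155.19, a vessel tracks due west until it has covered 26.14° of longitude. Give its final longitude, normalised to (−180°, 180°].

+178.67°

Start at -155.19°; shift −26.14° → -181.33°.
-181.33° lies outside (−180°, 180°]; add 360° → +178.67°.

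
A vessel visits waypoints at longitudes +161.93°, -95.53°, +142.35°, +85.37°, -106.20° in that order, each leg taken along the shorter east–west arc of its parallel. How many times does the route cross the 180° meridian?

3

Leg 1: +161.93° → -95.53°, shortest Δλ = 102.54° (east) — crosses 180°.
Leg 2: -95.53° → +142.35°, shortest Δλ = -122.12° (west) — crosses 180°.
Leg 3: +142.35° → +85.37°, shortest Δλ = -56.98° (west) — does not cross 180°.
Leg 4: +85.37° → -106.20°, shortest Δλ = 168.43° (east) — crosses 180°.
Total crossings: 3.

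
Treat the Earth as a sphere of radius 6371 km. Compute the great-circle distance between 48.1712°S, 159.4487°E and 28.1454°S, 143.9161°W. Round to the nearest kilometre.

5288 km

Δλ = -143.9161 − 159.4487 = -303.3648°; wrapped into (−180°, 180°]: 56.6352°.
Δφ = -28.1454 − -48.1712 = 20.0258°.
a = sin²(Δφ/2) + cos φ₁ · cos φ₂ · sin²(Δλ/2) = 0.162551.
c = 2·atan2(√a, √(1−a)) = 0.82997 rad → d = 6371·c ≈ 5287.74 km.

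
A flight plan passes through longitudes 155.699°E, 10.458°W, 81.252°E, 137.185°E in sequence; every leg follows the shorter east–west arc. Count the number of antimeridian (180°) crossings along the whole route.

0

Leg 1: +155.699° → -10.458°, shortest Δλ = -166.157° (west) — does not cross 180°.
Leg 2: -10.458° → +81.252°, shortest Δλ = 91.71° (east) — does not cross 180°.
Leg 3: +81.252° → +137.185°, shortest Δλ = 55.933° (east) — does not cross 180°.
Total crossings: 0.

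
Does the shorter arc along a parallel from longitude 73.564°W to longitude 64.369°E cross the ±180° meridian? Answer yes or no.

Signed shortest Δλ = ((64.369 − -73.564 + 180) mod 360) − 180 = 137.933°.
Going east by 137.933° from -73.564° reaches +64.369° without touching 180°.

No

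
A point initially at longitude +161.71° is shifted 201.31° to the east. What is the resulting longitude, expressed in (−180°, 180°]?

Start at +161.71°; shift +201.31° → +363.02°.
+363.02° lies outside (−180°, 180°]; subtract 360° → +3.02°.

+3.02°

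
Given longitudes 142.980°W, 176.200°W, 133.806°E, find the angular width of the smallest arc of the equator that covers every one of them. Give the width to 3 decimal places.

83.214°

Sort the longitudes: -176.200°, -142.980°, +133.806°.
Eastward gaps between consecutive values (wrapping around): 33.220°, 276.786°, 49.994°.
Largest gap = 276.786° ⇒ minimal covering band is its complement: 360° − 276.786° = 83.214°.
Band runs from +133.806° eastward to -142.980°, crossing the antimeridian.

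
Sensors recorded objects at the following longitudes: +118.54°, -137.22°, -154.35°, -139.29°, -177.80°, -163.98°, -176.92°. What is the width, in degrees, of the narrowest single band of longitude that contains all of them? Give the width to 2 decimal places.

Sort the longitudes: -177.80°, -176.92°, -163.98°, -154.35°, -139.29°, -137.22°, +118.54°.
Eastward gaps between consecutive values (wrapping around): 0.88°, 12.94°, 9.63°, 15.06°, 2.07°, 255.76°, 63.66°.
Largest gap = 255.76° ⇒ minimal covering band is its complement: 360° − 255.76° = 104.24°.
Band runs from +118.54° eastward to -137.22°, crossing the antimeridian.

104.24°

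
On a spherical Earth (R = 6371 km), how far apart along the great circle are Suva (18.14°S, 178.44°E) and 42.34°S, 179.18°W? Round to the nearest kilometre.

2700 km

Δλ = -179.18 − 178.44 = -357.62°; wrapped into (−180°, 180°]: 2.38°.
Δφ = -42.34 − -18.14 = -24.20°.
a = sin²(Δφ/2) + cos φ₁ · cos φ₂ · sin²(Δλ/2) = 0.044243.
c = 2·atan2(√a, √(1−a)) = 0.42385 rad → d = 6371·c ≈ 2700.32 km.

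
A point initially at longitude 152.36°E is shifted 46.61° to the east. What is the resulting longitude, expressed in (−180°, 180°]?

Start at +152.36°; shift +46.61° → +198.97°.
+198.97° lies outside (−180°, 180°]; subtract 360° → -161.03°.

161.03°W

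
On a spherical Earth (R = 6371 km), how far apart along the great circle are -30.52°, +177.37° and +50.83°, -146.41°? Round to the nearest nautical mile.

5248 nmi

Δλ = -146.41 − 177.37 = -323.78°; wrapped into (−180°, 180°]: 36.22°.
Δφ = 50.83 − -30.52 = 81.35°.
a = sin²(Δφ/2) + cos φ₁ · cos φ₂ · sin²(Δλ/2) = 0.477375.
c = 2·atan2(√a, √(1−a)) = 1.52553 rad → d = 6371·c ≈ 9719.15 km ≈ 5247.92 nmi.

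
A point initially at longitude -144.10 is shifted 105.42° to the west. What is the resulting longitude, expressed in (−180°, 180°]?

+110.48°

Start at -144.10°; shift −105.42° → -249.52°.
-249.52° lies outside (−180°, 180°]; add 360° → +110.48°.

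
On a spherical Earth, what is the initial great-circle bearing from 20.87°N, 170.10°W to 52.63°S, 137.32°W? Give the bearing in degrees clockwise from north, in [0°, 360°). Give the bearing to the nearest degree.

160°

Δλ = -137.32 − -170.10 = 32.78°.
θ = atan2( sin Δλ · cos φ₂ , cos φ₁ · sin φ₂ − sin φ₁ · cos φ₂ · cos Δλ )
  = atan2(0.32862, -0.92439) = 160.430° → normalised to [0°, 360°): 160.430°.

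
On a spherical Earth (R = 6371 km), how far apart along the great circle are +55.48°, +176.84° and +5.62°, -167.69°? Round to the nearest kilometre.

Δλ = -167.69 − 176.84 = -344.53°; wrapped into (−180°, 180°]: 15.47°.
Δφ = 5.62 − 55.48 = -49.86°.
a = sin²(Δφ/2) + cos φ₁ · cos φ₂ · sin²(Δλ/2) = 0.187888.
c = 2·atan2(√a, √(1−a)) = 0.89666 rad → d = 6371·c ≈ 5712.60 km.

5713 km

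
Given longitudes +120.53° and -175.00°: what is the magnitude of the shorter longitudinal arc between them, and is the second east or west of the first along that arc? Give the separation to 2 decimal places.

Raw difference: -175.00 − 120.53 = -295.53°.
Normalise into (−180°, 180°]: -295.53° + 360° = 64.47°.
Positive ⇒ the second point lies to the east; separation 64.47°.

64.47° east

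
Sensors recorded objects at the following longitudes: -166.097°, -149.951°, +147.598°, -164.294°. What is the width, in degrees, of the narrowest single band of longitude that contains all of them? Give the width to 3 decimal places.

Sort the longitudes: -166.097°, -164.294°, -149.951°, +147.598°.
Eastward gaps between consecutive values (wrapping around): 1.803°, 14.343°, 297.549°, 46.305°.
Largest gap = 297.549° ⇒ minimal covering band is its complement: 360° − 297.549° = 62.451°.
Band runs from +147.598° eastward to -149.951°, crossing the antimeridian.

62.451°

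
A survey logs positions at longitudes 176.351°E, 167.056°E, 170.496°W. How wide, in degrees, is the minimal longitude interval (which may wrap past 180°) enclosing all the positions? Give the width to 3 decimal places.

22.448°

Sort the longitudes: -170.496°, +167.056°, +176.351°.
Eastward gaps between consecutive values (wrapping around): 337.552°, 9.295°, 13.153°.
Largest gap = 337.552° ⇒ minimal covering band is its complement: 360° − 337.552° = 22.448°.
Band runs from +167.056° eastward to -170.496°, crossing the antimeridian.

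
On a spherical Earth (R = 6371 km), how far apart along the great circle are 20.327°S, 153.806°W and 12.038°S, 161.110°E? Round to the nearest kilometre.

4887 km

Δλ = 161.110 − -153.806 = 314.916°; wrapped into (−180°, 180°]: -45.084°.
Δφ = -12.038 − -20.327 = 8.289°.
a = sin²(Δφ/2) + cos φ₁ · cos φ₂ · sin²(Δλ/2) = 0.140006.
c = 2·atan2(√a, √(1−a)) = 0.76701 rad → d = 6371·c ≈ 4886.63 km.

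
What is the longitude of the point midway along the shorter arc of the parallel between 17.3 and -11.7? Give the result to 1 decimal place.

+2.8°

Signed shortest Δλ from +17.3° to -11.7° is -29.0°.
Midpoint longitude = +17.3° + (-29.0°)/2 = +17.3° − 14.5° = +2.8°.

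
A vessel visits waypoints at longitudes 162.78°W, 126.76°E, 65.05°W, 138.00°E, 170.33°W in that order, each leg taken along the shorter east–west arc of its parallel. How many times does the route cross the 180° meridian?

4

Leg 1: -162.78° → +126.76°, shortest Δλ = -70.46° (west) — crosses 180°.
Leg 2: +126.76° → -65.05°, shortest Δλ = 168.19° (east) — crosses 180°.
Leg 3: -65.05° → +138.00°, shortest Δλ = -156.95° (west) — crosses 180°.
Leg 4: +138.00° → -170.33°, shortest Δλ = 51.67° (east) — crosses 180°.
Total crossings: 4.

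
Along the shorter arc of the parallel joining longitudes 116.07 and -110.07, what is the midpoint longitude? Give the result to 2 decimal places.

-177.00°

Signed shortest Δλ from +116.07° to -110.07° is +133.86°.
Midpoint longitude = +116.07° + (+133.86°)/2 = +116.07° + 66.93° = +183.00°.
Normalise into (−180°, 180°]: -177.00°.
(The naïve average (+116.07 + -110.07)/2 = 3.0° is on the wrong side of the globe.)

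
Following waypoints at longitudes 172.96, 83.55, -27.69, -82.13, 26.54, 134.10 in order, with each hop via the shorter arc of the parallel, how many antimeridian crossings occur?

0

Leg 1: +172.96° → +83.55°, shortest Δλ = -89.41° (west) — does not cross 180°.
Leg 2: +83.55° → -27.69°, shortest Δλ = -111.24° (west) — does not cross 180°.
Leg 3: -27.69° → -82.13°, shortest Δλ = -54.44° (west) — does not cross 180°.
Leg 4: -82.13° → +26.54°, shortest Δλ = 108.67° (east) — does not cross 180°.
Leg 5: +26.54° → +134.10°, shortest Δλ = 107.56° (east) — does not cross 180°.
Total crossings: 0.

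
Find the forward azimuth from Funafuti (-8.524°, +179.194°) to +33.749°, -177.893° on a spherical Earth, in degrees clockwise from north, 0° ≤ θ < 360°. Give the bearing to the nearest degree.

4°

Δλ = -177.893 − 179.194 = -357.087°; wrapped into (−180°, 180°]: 2.913°.
θ = atan2( sin Δλ · cos φ₂ , cos φ₁ · sin φ₂ − sin φ₁ · cos φ₂ · cos Δλ )
  = atan2(0.04226, 0.67250) = 3.595° → normalised to [0°, 360°): 3.595°.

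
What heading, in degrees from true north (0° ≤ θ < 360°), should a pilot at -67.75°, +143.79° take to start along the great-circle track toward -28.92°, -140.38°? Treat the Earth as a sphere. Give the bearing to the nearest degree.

Δλ = -140.38 − 143.79 = -284.17°; wrapped into (−180°, 180°]: 75.83°.
θ = atan2( sin Δλ · cos φ₂ , cos φ₁ · sin φ₂ − sin φ₁ · cos φ₂ · cos Δλ )
  = atan2(0.84866, 0.01521) = 88.973° → normalised to [0°, 360°): 88.973°.

89°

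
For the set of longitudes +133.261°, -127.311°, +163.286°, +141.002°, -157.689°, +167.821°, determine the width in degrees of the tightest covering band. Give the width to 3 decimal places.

99.428°

Sort the longitudes: -157.689°, -127.311°, +133.261°, +141.002°, +163.286°, +167.821°.
Eastward gaps between consecutive values (wrapping around): 30.378°, 260.572°, 7.741°, 22.284°, 4.535°, 34.490°.
Largest gap = 260.572° ⇒ minimal covering band is its complement: 360° − 260.572° = 99.428°.
Band runs from +133.261° eastward to -127.311°, crossing the antimeridian.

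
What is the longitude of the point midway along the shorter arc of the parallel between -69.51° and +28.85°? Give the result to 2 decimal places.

-20.33°

Signed shortest Δλ from -69.51° to +28.85° is +98.36°.
Midpoint longitude = -69.51° + (+98.36°)/2 = -69.51° + 49.18° = -20.33°.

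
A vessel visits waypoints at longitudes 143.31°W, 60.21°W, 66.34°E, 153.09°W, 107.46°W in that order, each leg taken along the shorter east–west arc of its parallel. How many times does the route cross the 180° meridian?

1

Leg 1: -143.31° → -60.21°, shortest Δλ = 83.1° (east) — does not cross 180°.
Leg 2: -60.21° → +66.34°, shortest Δλ = 126.55° (east) — does not cross 180°.
Leg 3: +66.34° → -153.09°, shortest Δλ = 140.57° (east) — crosses 180°.
Leg 4: -153.09° → -107.46°, shortest Δλ = 45.63° (east) — does not cross 180°.
Total crossings: 1.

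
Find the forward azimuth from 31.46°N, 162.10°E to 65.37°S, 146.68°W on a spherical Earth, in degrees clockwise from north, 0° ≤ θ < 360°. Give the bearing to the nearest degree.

160°

Δλ = -146.68 − 162.10 = -308.78°; wrapped into (−180°, 180°]: 51.22°.
θ = atan2( sin Δλ · cos φ₂ , cos φ₁ · sin φ₂ − sin φ₁ · cos φ₂ · cos Δλ )
  = atan2(0.32489, -0.91163) = 160.385° → normalised to [0°, 360°): 160.385°.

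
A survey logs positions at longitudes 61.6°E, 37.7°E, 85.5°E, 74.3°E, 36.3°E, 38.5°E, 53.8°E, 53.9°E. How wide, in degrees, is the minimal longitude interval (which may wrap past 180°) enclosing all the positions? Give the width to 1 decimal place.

49.2°

Sort the longitudes: +36.3°, +37.7°, +38.5°, +53.8°, +53.9°, +61.6°, +74.3°, +85.5°.
Eastward gaps between consecutive values (wrapping around): 1.4°, 0.8°, 15.3°, 0.1°, 7.7°, 12.7°, 11.2°, 310.8°.
Largest gap = 310.8° ⇒ minimal covering band is its complement: 360° − 310.8° = 49.2°.
Band runs from +36.3° eastward to +85.5°.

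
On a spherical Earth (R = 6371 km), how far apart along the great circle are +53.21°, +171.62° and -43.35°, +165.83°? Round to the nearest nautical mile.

Δλ = 165.83 − 171.62 = -5.79°.
Δφ = -43.35 − 53.21 = -96.56°.
a = sin²(Δφ/2) + cos φ₁ · cos φ₂ · sin²(Δλ/2) = 0.558233.
c = 2·atan2(√a, √(1−a)) = 1.68753 rad → d = 6371·c ≈ 10751.23 km ≈ 5805.20 nmi.

5805 nmi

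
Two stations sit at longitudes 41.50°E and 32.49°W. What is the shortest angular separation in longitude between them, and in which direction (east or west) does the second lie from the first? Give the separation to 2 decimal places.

Raw difference: -32.49 − 41.50 = -73.99°.
Normalise into (−180°, 180°]: -73.99° stays -73.99°.
Negative ⇒ the second point lies to the west; separation 73.99°.

73.99° west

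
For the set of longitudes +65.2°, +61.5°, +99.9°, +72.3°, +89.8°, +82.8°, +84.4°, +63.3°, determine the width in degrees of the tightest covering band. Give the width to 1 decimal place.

38.4°

Sort the longitudes: +61.5°, +63.3°, +65.2°, +72.3°, +82.8°, +84.4°, +89.8°, +99.9°.
Eastward gaps between consecutive values (wrapping around): 1.8°, 1.9°, 7.1°, 10.5°, 1.6°, 5.4°, 10.1°, 321.6°.
Largest gap = 321.6° ⇒ minimal covering band is its complement: 360° − 321.6° = 38.4°.
Band runs from +61.5° eastward to +99.9°.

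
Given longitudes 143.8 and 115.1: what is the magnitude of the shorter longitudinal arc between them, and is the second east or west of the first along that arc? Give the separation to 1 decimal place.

28.7° west

Raw difference: 115.1 − 143.8 = -28.7°.
Normalise into (−180°, 180°]: -28.7° stays -28.7°.
Negative ⇒ the second point lies to the west; separation 28.7°.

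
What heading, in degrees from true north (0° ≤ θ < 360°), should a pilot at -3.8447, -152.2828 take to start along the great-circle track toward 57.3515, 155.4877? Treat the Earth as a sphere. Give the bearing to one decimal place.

Δλ = 155.4877 − -152.2828 = 307.7705°; wrapped into (−180°, 180°]: -52.2295°.
θ = atan2( sin Δλ · cos φ₂ , cos φ₁ · sin φ₂ − sin φ₁ · cos φ₂ · cos Δλ )
  = atan2(-0.42645, 0.86226) = -26.316° → normalised to [0°, 360°): 333.684°.

333.7°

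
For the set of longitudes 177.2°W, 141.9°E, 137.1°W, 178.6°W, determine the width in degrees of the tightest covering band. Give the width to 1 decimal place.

81.0°

Sort the longitudes: -178.6°, -177.2°, -137.1°, +141.9°.
Eastward gaps between consecutive values (wrapping around): 1.4°, 40.1°, 279.0°, 39.5°.
Largest gap = 279.0° ⇒ minimal covering band is its complement: 360° − 279.0° = 81.0°.
Band runs from +141.9° eastward to -137.1°, crossing the antimeridian.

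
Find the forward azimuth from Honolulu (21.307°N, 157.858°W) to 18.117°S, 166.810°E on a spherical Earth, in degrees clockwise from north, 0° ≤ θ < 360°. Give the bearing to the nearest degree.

Δλ = 166.810 − -157.858 = 324.668°; wrapped into (−180°, 180°]: -35.332°.
θ = atan2( sin Δλ · cos φ₂ , cos φ₁ · sin φ₂ − sin φ₁ · cos φ₂ · cos Δλ )
  = atan2(-0.54964, -0.57145) = -136.114° → normalised to [0°, 360°): 223.886°.

224°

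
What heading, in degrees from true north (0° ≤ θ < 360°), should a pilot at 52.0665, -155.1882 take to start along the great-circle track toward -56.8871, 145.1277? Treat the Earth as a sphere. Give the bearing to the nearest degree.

213°

Δλ = 145.1277 − -155.1882 = 300.3159°; wrapped into (−180°, 180°]: -59.6841°.
θ = atan2( sin Δλ · cos φ₂ , cos φ₁ · sin φ₂ − sin φ₁ · cos φ₂ · cos Δλ )
  = atan2(-0.47159, -0.73240) = -147.223° → normalised to [0°, 360°): 212.777°.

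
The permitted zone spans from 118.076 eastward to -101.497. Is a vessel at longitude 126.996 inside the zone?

Yes

Band width going east from +118.076° to -101.497°: ((-101.497 − 118.076) mod 360) = 140.427°.
Offset of +126.996° east of the west edge: ((126.996 − 118.076) mod 360) = 8.920°.
8.920° ≤ 140.427° ⇒ inside.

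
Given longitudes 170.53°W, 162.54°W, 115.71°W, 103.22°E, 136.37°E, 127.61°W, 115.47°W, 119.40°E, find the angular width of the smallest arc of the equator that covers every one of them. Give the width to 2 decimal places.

Sort the longitudes: -170.53°, -162.54°, -127.61°, -115.71°, -115.47°, +103.22°, +119.40°, +136.37°.
Eastward gaps between consecutive values (wrapping around): 7.99°, 34.93°, 11.90°, 0.24°, 218.69°, 16.18°, 16.97°, 53.10°.
Largest gap = 218.69° ⇒ minimal covering band is its complement: 360° − 218.69° = 141.31°.
Band runs from +103.22° eastward to -115.47°, crossing the antimeridian.

141.31°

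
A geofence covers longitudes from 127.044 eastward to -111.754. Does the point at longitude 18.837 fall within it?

No

Band width going east from +127.044° to -111.754°: ((-111.754 − 127.044) mod 360) = 121.202°.
Offset of +18.837° east of the west edge: ((18.837 − 127.044) mod 360) = 251.793°.
251.793° > 121.202° ⇒ outside.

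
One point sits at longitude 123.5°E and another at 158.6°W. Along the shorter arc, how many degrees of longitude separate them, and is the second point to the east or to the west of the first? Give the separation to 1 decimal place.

77.9° east

Raw difference: -158.6 − 123.5 = -282.1°.
Normalise into (−180°, 180°]: -282.1° + 360° = 77.9°.
Positive ⇒ the second point lies to the east; separation 77.9°.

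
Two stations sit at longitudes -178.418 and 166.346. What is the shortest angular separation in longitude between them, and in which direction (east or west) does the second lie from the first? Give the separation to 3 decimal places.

15.236° west

Raw difference: 166.346 − -178.418 = 344.764°.
Normalise into (−180°, 180°]: 344.764° − 360° = -15.236°.
Negative ⇒ the second point lies to the west; separation 15.236°.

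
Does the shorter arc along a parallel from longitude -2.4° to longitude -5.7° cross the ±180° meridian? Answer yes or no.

No

Signed shortest Δλ = ((-5.7 − -2.4 + 180) mod 360) − 180 = -3.3°.
Going west by 3.3° from -2.4° reaches -5.7° without touching 180°.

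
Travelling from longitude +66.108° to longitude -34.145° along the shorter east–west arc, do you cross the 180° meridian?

Signed shortest Δλ = ((-34.145 − 66.108 + 180) mod 360) − 180 = -100.253°.
Going west by 100.253° from +66.108° reaches -34.145° without touching 180°.

No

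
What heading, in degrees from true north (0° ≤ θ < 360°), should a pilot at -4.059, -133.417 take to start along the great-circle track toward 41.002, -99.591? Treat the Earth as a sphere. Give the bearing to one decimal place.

Δλ = -99.591 − -133.417 = 33.826°.
θ = atan2( sin Δλ · cos φ₂ , cos φ₁ · sin φ₂ − sin φ₁ · cos φ₂ · cos Δλ )
  = atan2(0.42011, 0.69882) = 31.013° → normalised to [0°, 360°): 31.013°.

31.0°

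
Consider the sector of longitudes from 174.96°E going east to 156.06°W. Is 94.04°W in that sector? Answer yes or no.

Band width going east from +174.96° to -156.06°: ((-156.06 − 174.96) mod 360) = 28.98°.
Offset of -94.04° east of the west edge: ((-94.04 − 174.96) mod 360) = 91.00°.
91.00° > 28.98° ⇒ outside.

No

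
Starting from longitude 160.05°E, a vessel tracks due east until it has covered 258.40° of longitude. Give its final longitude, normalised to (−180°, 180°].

58.45°E

Start at +160.05°; shift +258.40° → +418.45°.
+418.45° lies outside (−180°, 180°]; subtract 360° → +58.45°.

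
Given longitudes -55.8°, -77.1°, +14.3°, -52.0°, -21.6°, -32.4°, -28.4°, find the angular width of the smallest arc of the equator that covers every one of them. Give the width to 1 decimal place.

91.4°

Sort the longitudes: -77.1°, -55.8°, -52.0°, -32.4°, -28.4°, -21.6°, +14.3°.
Eastward gaps between consecutive values (wrapping around): 21.3°, 3.8°, 19.6°, 4.0°, 6.8°, 35.9°, 268.6°.
Largest gap = 268.6° ⇒ minimal covering band is its complement: 360° − 268.6° = 91.4°.
Band runs from -77.1° eastward to +14.3°.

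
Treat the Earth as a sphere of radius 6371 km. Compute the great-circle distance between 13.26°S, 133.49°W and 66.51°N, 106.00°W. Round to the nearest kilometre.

9153 km

Δλ = -106.00 − -133.49 = 27.49°.
Δφ = 66.51 − -13.26 = 79.77°.
a = sin²(Δφ/2) + cos φ₁ · cos φ₂ · sin²(Δλ/2) = 0.433102.
c = 2·atan2(√a, √(1−a)) = 1.43660 rad → d = 6371·c ≈ 9152.57 km.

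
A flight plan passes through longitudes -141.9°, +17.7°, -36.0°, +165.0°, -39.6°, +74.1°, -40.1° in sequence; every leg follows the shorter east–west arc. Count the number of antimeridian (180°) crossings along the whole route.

2

Leg 1: -141.9° → +17.7°, shortest Δλ = 159.6° (east) — does not cross 180°.
Leg 2: +17.7° → -36.0°, shortest Δλ = -53.7° (west) — does not cross 180°.
Leg 3: -36.0° → +165.0°, shortest Δλ = -159.0° (west) — crosses 180°.
Leg 4: +165.0° → -39.6°, shortest Δλ = 155.4° (east) — crosses 180°.
Leg 5: -39.6° → +74.1°, shortest Δλ = 113.7° (east) — does not cross 180°.
Leg 6: +74.1° → -40.1°, shortest Δλ = -114.2° (west) — does not cross 180°.
Total crossings: 2.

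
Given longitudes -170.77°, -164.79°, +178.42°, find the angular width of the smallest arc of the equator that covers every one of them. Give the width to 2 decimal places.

16.79°

Sort the longitudes: -170.77°, -164.79°, +178.42°.
Eastward gaps between consecutive values (wrapping around): 5.98°, 343.21°, 10.81°.
Largest gap = 343.21° ⇒ minimal covering band is its complement: 360° − 343.21° = 16.79°.
Band runs from +178.42° eastward to -164.79°, crossing the antimeridian.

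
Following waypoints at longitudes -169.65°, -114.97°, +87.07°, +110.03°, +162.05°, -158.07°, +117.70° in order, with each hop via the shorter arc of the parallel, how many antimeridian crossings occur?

3

Leg 1: -169.65° → -114.97°, shortest Δλ = 54.68° (east) — does not cross 180°.
Leg 2: -114.97° → +87.07°, shortest Δλ = -157.96° (west) — crosses 180°.
Leg 3: +87.07° → +110.03°, shortest Δλ = 22.96° (east) — does not cross 180°.
Leg 4: +110.03° → +162.05°, shortest Δλ = 52.02° (east) — does not cross 180°.
Leg 5: +162.05° → -158.07°, shortest Δλ = 39.88° (east) — crosses 180°.
Leg 6: -158.07° → +117.70°, shortest Δλ = -84.23° (west) — crosses 180°.
Total crossings: 3.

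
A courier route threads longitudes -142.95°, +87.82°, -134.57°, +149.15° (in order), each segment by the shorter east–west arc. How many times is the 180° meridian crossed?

3

Leg 1: -142.95° → +87.82°, shortest Δλ = -129.23° (west) — crosses 180°.
Leg 2: +87.82° → -134.57°, shortest Δλ = 137.61° (east) — crosses 180°.
Leg 3: -134.57° → +149.15°, shortest Δλ = -76.28° (west) — crosses 180°.
Total crossings: 3.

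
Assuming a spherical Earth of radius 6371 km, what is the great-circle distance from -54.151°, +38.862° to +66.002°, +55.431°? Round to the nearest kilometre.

Δλ = 55.431 − 38.862 = 16.569°.
Δφ = 66.002 − -54.151 = 120.153°.
a = sin²(Δφ/2) + cos φ₁ · cos φ₂ · sin²(Δλ/2) = 0.756101.
c = 2·atan2(√a, √(1−a)) = 2.10854 rad → d = 6371·c ≈ 13433.52 km.

13434 km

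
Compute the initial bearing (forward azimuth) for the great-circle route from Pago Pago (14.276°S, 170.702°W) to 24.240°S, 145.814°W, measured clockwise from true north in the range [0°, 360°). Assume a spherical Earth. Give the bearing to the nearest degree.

Δλ = -145.814 − -170.702 = 24.888°.
θ = atan2( sin Δλ · cos φ₂ , cos φ₁ · sin φ₂ − sin φ₁ · cos φ₂ · cos Δλ )
  = atan2(0.38374, -0.19391) = 116.808° → normalised to [0°, 360°): 116.808°.

117°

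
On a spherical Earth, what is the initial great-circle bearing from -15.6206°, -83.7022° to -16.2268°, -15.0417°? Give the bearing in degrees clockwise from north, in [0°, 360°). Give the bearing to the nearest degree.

Δλ = -15.0417 − -83.7022 = 68.6605°.
θ = atan2( sin Δλ · cos φ₂ , cos φ₁ · sin φ₂ − sin φ₁ · cos φ₂ · cos Δλ )
  = atan2(0.89433, -0.17504) = 101.074° → normalised to [0°, 360°): 101.074°.

101°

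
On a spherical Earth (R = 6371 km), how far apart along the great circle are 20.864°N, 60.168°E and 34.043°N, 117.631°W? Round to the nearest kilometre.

Δλ = -117.631 − 60.168 = -177.799°.
Δφ = 34.043 − 20.864 = 13.179°.
a = sin²(Δφ/2) + cos φ₁ · cos φ₂ · sin²(Δλ/2) = 0.787167.
c = 2·atan2(√a, √(1−a)) = 2.18259 rad → d = 6371·c ≈ 13905.26 km.

13905 km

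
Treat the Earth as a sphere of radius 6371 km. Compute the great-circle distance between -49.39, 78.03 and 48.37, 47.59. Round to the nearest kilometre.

11255 km

Δλ = 47.59 − 78.03 = -30.44°.
Δφ = 48.37 − -49.39 = 97.76°.
a = sin²(Δφ/2) + cos φ₁ · cos φ₂ · sin²(Δλ/2) = 0.597314.
c = 2·atan2(√a, √(1−a)) = 1.76667 rad → d = 6371·c ≈ 11255.48 km.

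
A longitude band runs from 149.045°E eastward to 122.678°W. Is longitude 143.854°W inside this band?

Band width going east from +149.045° to -122.678°: ((-122.678 − 149.045) mod 360) = 88.277°.
Offset of -143.854° east of the west edge: ((-143.854 − 149.045) mod 360) = 67.101°.
67.101° ≤ 88.277° ⇒ inside.

Yes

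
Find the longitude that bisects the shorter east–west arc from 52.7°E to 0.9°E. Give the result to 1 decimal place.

Signed shortest Δλ from +52.7° to +0.9° is -51.8°.
Midpoint longitude = +52.7° + (-51.8°)/2 = +52.7° − 25.9° = +26.8°.

26.8°E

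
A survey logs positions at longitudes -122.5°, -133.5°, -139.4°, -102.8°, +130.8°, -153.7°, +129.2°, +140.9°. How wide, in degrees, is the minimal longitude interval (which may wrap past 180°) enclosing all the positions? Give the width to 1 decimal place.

Sort the longitudes: -153.7°, -139.4°, -133.5°, -122.5°, -102.8°, +129.2°, +130.8°, +140.9°.
Eastward gaps between consecutive values (wrapping around): 14.3°, 5.9°, 11.0°, 19.7°, 232.0°, 1.6°, 10.1°, 65.4°.
Largest gap = 232.0° ⇒ minimal covering band is its complement: 360° − 232.0° = 128.0°.
Band runs from +129.2° eastward to -102.8°, crossing the antimeridian.

128.0°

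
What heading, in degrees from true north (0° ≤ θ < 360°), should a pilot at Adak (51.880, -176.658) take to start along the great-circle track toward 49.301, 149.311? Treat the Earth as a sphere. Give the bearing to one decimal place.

Δλ = 149.311 − -176.658 = 325.969°; wrapped into (−180°, 180°]: -34.031°.
θ = atan2( sin Δλ · cos φ₂ , cos φ₁ · sin φ₂ − sin φ₁ · cos φ₂ · cos Δλ )
  = atan2(-0.36493, 0.04286) = -83.301° → normalised to [0°, 360°): 276.699°.

276.7°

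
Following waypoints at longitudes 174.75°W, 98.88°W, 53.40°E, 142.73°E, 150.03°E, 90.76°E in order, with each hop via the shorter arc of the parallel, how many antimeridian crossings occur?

0

Leg 1: -174.75° → -98.88°, shortest Δλ = 75.87° (east) — does not cross 180°.
Leg 2: -98.88° → +53.40°, shortest Δλ = 152.28° (east) — does not cross 180°.
Leg 3: +53.40° → +142.73°, shortest Δλ = 89.33° (east) — does not cross 180°.
Leg 4: +142.73° → +150.03°, shortest Δλ = 7.3° (east) — does not cross 180°.
Leg 5: +150.03° → +90.76°, shortest Δλ = -59.27° (west) — does not cross 180°.
Total crossings: 0.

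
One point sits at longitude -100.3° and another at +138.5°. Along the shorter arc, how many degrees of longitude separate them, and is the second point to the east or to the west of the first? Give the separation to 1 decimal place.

Raw difference: 138.5 − -100.3 = 238.8°.
Normalise into (−180°, 180°]: 238.8° − 360° = -121.2°.
Negative ⇒ the second point lies to the west; separation 121.2°.

121.2° west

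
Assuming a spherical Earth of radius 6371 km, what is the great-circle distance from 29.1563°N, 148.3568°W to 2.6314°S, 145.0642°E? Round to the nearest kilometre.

7903 km

Δλ = 145.0642 − -148.3568 = 293.4210°; wrapped into (−180°, 180°]: -66.5790°.
Δφ = -2.6314 − 29.1563 = -31.7877°.
a = sin²(Δφ/2) + cos φ₁ · cos φ₂ · sin²(Δλ/2) = 0.337806.
c = 2·atan2(√a, √(1−a)) = 1.24043 rad → d = 6371·c ≈ 7902.80 km.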